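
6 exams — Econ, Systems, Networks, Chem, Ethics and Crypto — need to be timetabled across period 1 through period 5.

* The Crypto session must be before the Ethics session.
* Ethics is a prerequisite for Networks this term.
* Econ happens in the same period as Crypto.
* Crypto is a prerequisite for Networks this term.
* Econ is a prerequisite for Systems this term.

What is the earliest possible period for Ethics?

period 2

Precedence pushes Ethics to at least period 2; downstream work caps Ethics at period 4.
Ethics at period 2 is achievable: Crypto=period 1, Chem=period 1, Systems=period 2, Networks=period 3, Ethics=period 2, Econ=period 1.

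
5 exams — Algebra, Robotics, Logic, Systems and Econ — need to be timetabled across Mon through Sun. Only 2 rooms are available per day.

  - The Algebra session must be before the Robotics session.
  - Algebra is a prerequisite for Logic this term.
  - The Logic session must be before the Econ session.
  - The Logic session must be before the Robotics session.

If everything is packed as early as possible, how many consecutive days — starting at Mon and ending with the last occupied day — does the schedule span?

The precedence chain requires at least 3 distinct days.
With at most 2 per day and 5 exams, at least 3 days are needed.
3 works (last occupied day: Wed): for example Robotics=Wed, Algebra=Mon, Systems=Mon, Econ=Wed, Logic=Tue.

3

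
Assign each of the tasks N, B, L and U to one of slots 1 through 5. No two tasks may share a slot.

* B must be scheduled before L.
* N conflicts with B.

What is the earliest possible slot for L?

Precedence pushes L to at least 2.
L at 2 is achievable: N -> 3; B -> 1; L -> 2; U -> 4.

2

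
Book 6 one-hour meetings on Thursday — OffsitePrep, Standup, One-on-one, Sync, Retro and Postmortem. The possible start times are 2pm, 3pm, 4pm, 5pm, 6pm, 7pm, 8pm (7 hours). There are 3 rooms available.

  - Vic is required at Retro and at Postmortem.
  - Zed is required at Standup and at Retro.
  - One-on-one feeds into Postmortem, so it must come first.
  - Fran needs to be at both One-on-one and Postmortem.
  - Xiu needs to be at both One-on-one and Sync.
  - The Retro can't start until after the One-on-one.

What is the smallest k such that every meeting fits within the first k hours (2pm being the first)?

3

The precedence chain requires at least 2 distinct hours.
With at most 3 per hour and 6 meetings, at least 2 hours are needed.
Could 2 hours be enough, i.e. nothing placed later than 3pm? No: Retro must come after One-on-one (at 2pm or later) → {3pm}; One-on-one must come before Retro (at 3pm or earlier) → {2pm}; Postmortem must come after One-on-one (at 2pm or later) → {3pm}; Postmortem can't share with Retro (3pm) → nothing is left.
So 2 hours is not enough.
3 works (last occupied hour: 4pm): for example Standup=2pm, One-on-one=2pm, Retro=3pm, Sync=3pm, Postmortem=4pm, OffsitePrep=2pm.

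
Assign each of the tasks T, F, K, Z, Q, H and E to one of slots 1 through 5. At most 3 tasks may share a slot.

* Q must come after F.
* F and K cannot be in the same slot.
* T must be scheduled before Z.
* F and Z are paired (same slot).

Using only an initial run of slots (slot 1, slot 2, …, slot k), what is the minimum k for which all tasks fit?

The precedence chain requires at least 3 distinct slots.
With at most 3 per slot and 7 tasks, at least 3 slots are needed.
3 works (last occupied slot: 3): for example K -> 1; Q -> 3; T -> 1; E -> 2; Z -> 2; H -> 1; F -> 2.

3 slots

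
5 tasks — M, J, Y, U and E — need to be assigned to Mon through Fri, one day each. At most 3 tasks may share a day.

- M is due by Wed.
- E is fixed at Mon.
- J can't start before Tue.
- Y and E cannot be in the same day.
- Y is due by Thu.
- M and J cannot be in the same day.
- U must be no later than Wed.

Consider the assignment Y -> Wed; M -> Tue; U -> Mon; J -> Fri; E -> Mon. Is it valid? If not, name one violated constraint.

E is fixed at Mon — holds.
Y is due by Thu — holds.
M and J cannot be in the same day — holds.
U must be no later than Wed — holds.
At most 3 tasks may share a day — holds.
M is due by Wed — holds.
Y and E cannot be in the same day — holds.
J can't start before Tue — holds.

Valid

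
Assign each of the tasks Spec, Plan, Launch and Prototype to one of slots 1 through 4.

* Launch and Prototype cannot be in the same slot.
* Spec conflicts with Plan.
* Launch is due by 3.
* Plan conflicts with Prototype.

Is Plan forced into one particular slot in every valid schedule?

No

Plan can be 1 (e.g. Plan=1, Launch=1, Prototype=2, Spec=2) or 2 (e.g. Plan=2; Launch=1; Spec=1; Prototype=3).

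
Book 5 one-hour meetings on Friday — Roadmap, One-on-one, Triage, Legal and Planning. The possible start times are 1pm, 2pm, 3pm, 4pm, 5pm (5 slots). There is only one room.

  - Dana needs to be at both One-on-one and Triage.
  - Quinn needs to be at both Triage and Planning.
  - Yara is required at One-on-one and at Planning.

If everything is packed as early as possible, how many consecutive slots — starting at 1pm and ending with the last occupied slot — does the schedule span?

With at most 1 per slot and 5 meetings, at least 5 slots are needed.
5 works (last occupied slot: 5pm): for example Planning -> 5pm; Roadmap -> 1pm; One-on-one -> 2pm; Triage -> 3pm; Legal -> 4pm.

5 slots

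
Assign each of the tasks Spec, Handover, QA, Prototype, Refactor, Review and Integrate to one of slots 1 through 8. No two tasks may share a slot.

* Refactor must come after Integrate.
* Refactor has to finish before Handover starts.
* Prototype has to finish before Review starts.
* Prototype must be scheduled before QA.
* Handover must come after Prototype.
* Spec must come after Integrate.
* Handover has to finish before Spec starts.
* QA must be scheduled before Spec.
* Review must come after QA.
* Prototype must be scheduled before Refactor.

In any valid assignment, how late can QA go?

6

Precedence pushes QA to at least 2; downstream work caps QA at 7.
QA at 6 is achievable: Spec -> 7, QA -> 6, Review -> 8, Refactor -> 3, Handover -> 4, Prototype -> 1, Integrate -> 2.
Nothing later works — the capacity limit rule out every slot after 6.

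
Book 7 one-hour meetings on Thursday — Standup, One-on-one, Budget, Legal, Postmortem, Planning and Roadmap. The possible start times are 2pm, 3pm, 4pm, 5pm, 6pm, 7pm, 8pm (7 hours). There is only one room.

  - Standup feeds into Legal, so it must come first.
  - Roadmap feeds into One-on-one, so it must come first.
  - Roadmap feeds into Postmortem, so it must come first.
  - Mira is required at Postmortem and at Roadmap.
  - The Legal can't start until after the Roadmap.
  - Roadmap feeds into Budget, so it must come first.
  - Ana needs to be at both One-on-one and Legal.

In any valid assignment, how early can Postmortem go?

Precedence pushes Postmortem to at least 3pm.
Postmortem at 3pm is achievable: Roadmap -> 2pm; One-on-one -> 6pm; Postmortem -> 3pm; Planning -> 8pm; Budget -> 7pm; Standup -> 4pm; Legal -> 5pm.

3pm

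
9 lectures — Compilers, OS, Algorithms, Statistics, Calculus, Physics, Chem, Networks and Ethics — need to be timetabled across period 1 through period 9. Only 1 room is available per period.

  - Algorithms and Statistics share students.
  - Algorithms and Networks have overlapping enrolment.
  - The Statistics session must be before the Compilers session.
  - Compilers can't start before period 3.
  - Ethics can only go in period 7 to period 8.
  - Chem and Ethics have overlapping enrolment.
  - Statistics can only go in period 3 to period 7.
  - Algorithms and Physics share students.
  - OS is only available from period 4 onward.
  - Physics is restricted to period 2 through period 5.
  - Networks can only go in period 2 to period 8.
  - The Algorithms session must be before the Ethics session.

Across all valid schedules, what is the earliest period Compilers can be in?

Compilers is available from period 3; precedence pushes Compilers to at least period 4.
Compilers at period 4 is achievable: Calculus in period 8, Networks in period 6, Statistics in period 3, Algorithms in period 1, Chem in period 9, Compilers in period 4, Ethics in period 7, OS in period 5, Physics in period 2.

period 4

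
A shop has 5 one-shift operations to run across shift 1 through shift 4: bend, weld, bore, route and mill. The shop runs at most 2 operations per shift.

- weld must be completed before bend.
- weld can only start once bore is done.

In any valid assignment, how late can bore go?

Downstream work caps bore at shift 2.
bore at shift 2 is achievable: bore in shift 2, route in shift 1, bend in shift 4, weld in shift 3, mill in shift 1.

shift 2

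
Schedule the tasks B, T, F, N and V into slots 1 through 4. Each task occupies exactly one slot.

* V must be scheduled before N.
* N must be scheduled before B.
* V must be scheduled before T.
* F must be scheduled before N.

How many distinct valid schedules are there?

Splitting on B: it can be 3 (3), 4 (13). Listing each branch's schedules as (T, F, N, V):
B=3: (2,1,2,1) (3,1,2,1) (4,1,2,1) — 3.
B=4: (2,1,2,1) (2,1,3,1) (2,2,3,1) (3,1,2,1) (3,1,3,1) (3,1,3,2) (3,2,3,1) (3,2,3,2) (4,1,2,1) (4,1,3,1) (4,1,3,2) (4,2,3,1) (4,2,3,2) — 13.
Summing: 3 + 13 = 16.

16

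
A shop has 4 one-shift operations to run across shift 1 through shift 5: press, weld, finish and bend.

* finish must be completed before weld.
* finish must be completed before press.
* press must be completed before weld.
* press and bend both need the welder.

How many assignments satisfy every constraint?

Splitting on press: it can be shift 2 (12), shift 3 (16), shift 4 (12). Listing each branch's schedules as (weld, finish, bend) by shift number:
press=shift 2: (3,1,1) (3,1,3) (3,1,4) (3,1,5) (4,1,1) (4,1,3) (4,1,4) (4,1,5) (5,1,1) (5,1,3) (5,1,4) (5,1,5) — 12.
press=shift 3: (4,1,1) (4,1,2) (4,1,4) (4,1,5) (4,2,1) (4,2,2) (4,2,4) (4,2,5) (5,1,1) (5,1,2) (5,1,4) (5,1,5) (5,2,1) (5,2,2) (5,2,4) (5,2,5) — 16.
press=shift 4: (5,1,1) (5,1,2) (5,1,3) (5,1,5) (5,2,1) (5,2,2) (5,2,3) (5,2,5) (5,3,1) (5,3,2) (5,3,3) (5,3,5) — 12.
Summing: 12 + 16 + 12 = 40.

40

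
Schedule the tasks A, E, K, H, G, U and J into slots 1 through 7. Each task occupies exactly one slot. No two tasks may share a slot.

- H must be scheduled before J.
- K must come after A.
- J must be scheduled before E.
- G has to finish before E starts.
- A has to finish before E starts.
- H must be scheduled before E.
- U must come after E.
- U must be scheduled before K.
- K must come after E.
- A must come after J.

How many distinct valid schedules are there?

4

Enumerating: K=7; E=5; A=3; J=2; G=4; U=6; H=1 | J in 2, A in 4, E in 5, H in 1, U in 6, K in 7, G in 3 | G -> 2, J -> 3, E -> 5, U -> 6, A -> 4, H -> 1, K -> 7 | E -> 5; H -> 2; K -> 7; J -> 3; U -> 6; A -> 4; G -> 1.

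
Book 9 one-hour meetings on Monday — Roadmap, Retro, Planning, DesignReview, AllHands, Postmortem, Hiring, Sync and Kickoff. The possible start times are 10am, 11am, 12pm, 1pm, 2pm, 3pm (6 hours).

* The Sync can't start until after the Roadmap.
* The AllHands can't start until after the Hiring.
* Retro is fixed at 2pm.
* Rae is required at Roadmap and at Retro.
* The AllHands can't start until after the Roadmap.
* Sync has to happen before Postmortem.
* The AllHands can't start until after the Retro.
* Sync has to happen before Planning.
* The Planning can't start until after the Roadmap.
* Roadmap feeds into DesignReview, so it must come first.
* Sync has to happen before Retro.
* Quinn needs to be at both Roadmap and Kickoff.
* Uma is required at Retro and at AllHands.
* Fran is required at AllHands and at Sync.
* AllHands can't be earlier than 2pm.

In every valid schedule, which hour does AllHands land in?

AllHands's window is 2pm–3pm.
Retro is fixed at 2pm, and AllHands can't share a hour with Retro.
So AllHands must be 3pm.

3pm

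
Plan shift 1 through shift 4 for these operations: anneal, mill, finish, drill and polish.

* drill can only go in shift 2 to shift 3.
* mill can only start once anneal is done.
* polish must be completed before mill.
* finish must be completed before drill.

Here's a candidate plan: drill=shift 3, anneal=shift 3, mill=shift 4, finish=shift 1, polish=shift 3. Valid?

Valid

finish must be completed before drill — holds.
mill can only start once anneal is done — holds.
polish must be completed before mill — holds.
drill can only go in shift 2 to shift 3 — holds.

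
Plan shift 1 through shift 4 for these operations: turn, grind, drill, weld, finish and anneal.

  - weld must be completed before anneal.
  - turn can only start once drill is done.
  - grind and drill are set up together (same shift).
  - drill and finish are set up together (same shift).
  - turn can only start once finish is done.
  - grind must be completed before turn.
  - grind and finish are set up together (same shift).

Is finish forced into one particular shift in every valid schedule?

finish can be shift 1 (e.g. turn in shift 2; anneal in shift 2; finish in shift 1; grind in shift 1; weld in shift 1; drill in shift 1) or shift 2 (e.g. grind=shift 2; anneal=shift 2; weld=shift 1; finish=shift 2; drill=shift 2; turn=shift 3).

No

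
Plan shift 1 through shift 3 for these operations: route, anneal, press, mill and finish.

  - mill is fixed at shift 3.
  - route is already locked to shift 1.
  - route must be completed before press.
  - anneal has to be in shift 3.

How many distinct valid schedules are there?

Splitting on press: it can be shift 2 (3), shift 3 (3). Listing each branch's schedules as (route, anneal, mill, finish) by shift number:
press=shift 2: (1,3,3,1) (1,3,3,2) (1,3,3,3) — 3.
press=shift 3: (1,3,3,1) (1,3,3,2) (1,3,3,3) — 3.
Summing: 3 + 3 = 6.

6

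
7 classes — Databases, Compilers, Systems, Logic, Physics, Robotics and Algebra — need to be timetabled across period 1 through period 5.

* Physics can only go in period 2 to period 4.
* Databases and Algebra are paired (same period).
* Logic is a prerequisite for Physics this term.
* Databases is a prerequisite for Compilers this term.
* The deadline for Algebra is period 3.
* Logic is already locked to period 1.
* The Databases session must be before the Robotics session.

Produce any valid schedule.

Algebra in period 1; Robotics in period 2; Databases in period 1; Systems in period 1; Logic in period 1; Compilers in period 2; Physics in period 2

Checking: Databases(period 1) before Robotics(period 2); Logic(period 1) before Physics(period 2); Databases(period 1) before Compilers(period 2); Databases = Algebra = period 1; Physics=period 2 in [period 2,period 4]; Logic=period 1 in [period 1,period 1]; Algebra=period 1 in [period 1,period 3].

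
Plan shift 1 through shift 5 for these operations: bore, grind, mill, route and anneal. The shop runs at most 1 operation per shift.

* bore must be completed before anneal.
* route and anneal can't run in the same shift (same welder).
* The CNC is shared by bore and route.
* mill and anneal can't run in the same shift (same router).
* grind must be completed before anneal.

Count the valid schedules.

Splitting on bore: it can be shift 1 (12), shift 2 (12), shift 3 (10), shift 4 (6). Listing each branch's schedules as (grind, mill, route, anneal) by shift number:
bore=shift 1: (2,3,4,5) (2,3,5,4) (2,4,3,5) (2,4,5,3) (2,5,3,4) (2,5,4,3) (3,2,4,5) (3,2,5,4) (3,4,2,5) (3,5,2,4) (4,2,3,5) (4,3,2,5) — 12.
bore=shift 2: (1,3,4,5) (1,3,5,4) (1,4,3,5) (1,4,5,3) (1,5,3,4) (1,5,4,3) (3,1,4,5) (3,1,5,4) (3,4,1,5) (3,5,1,4) (4,1,3,5) (4,3,1,5) — 12.
bore=shift 3: (1,2,4,5) (1,2,5,4) (1,4,2,5) (1,5,2,4) (2,1,4,5) (2,1,5,4) (2,4,1,5) (2,5,1,4) (4,1,2,5) (4,2,1,5) — 10.
bore=shift 4: (1,2,3,5) (1,3,2,5) (2,1,3,5) (2,3,1,5) (3,1,2,5) (3,2,1,5) — 6.
Summing: 12 + 12 + 10 + 6 = 40.

40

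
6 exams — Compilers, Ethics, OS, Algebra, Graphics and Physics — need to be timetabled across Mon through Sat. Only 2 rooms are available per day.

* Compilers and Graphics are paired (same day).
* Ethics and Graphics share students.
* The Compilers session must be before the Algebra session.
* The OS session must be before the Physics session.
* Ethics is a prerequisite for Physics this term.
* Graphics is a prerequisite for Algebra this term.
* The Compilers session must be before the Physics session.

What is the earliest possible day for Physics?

Precedence pushes Physics to at least Tue.
Physics at Wed is achievable: Graphics -> Mon; Compilers -> Mon; OS -> Tue; Algebra -> Wed; Physics -> Wed; Ethics -> Tue.
Nothing earlier works — the conflict and capacity constraints rule out every day before Wed.

Wed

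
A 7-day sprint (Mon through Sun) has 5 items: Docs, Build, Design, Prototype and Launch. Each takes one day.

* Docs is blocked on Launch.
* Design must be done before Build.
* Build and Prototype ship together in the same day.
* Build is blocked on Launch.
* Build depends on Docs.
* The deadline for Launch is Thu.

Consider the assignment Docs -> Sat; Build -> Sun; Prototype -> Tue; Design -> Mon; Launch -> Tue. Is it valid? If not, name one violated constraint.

Invalid. Build and Prototype ship together in the same day.

Design must be done before Build — holds.
Docs is blocked on Launch — holds.
Build and Prototype ship together in the same day — violated.
Build depends on Docs — holds.
The deadline for Launch is Thu — holds.
Build is blocked on Launch — holds.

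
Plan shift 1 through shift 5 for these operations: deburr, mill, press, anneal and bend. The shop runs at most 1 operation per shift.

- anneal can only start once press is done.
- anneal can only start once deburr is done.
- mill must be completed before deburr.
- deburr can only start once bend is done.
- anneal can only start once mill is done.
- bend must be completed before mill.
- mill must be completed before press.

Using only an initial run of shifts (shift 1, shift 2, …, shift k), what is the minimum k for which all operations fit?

The precedence chain requires at least 4 distinct shifts.
With at most 1 per shift and 5 operations, at least 5 shifts are needed.
5 works (last occupied shift: shift 5): for example bend -> shift 1, deburr -> shift 3, mill -> shift 2, press -> shift 4, anneal -> shift 5.

5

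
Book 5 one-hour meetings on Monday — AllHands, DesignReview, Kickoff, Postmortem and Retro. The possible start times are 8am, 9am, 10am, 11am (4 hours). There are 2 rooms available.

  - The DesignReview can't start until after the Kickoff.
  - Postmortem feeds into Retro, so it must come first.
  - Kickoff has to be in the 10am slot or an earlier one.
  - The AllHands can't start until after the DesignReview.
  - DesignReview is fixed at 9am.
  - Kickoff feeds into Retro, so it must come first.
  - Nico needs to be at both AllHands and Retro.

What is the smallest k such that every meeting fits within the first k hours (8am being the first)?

The precedence chain requires at least 3 distinct hours.
With at most 2 per hour and 5 meetings, at least 3 hours are needed.
3 works (last occupied hour: 10am): for example DesignReview -> 9am; AllHands -> 10am; Kickoff -> 8am; Postmortem -> 8am; Retro -> 9am.

3 hours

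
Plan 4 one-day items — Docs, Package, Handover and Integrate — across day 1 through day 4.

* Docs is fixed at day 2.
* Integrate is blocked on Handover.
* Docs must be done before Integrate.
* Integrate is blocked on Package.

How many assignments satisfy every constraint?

13

Splitting on Package: it can be day 1 (5), day 2 (5), day 3 (3). Listing each branch's schedules as (Docs, Handover, Integrate) by day number:
Package=day 1: (2,1,3) (2,1,4) (2,2,3) (2,2,4) (2,3,4) — 5.
Package=day 2: (2,1,3) (2,1,4) (2,2,3) (2,2,4) (2,3,4) — 5.
Package=day 3: (2,1,4) (2,2,4) (2,3,4) — 3.
Summing: 5 + 5 + 3 = 13.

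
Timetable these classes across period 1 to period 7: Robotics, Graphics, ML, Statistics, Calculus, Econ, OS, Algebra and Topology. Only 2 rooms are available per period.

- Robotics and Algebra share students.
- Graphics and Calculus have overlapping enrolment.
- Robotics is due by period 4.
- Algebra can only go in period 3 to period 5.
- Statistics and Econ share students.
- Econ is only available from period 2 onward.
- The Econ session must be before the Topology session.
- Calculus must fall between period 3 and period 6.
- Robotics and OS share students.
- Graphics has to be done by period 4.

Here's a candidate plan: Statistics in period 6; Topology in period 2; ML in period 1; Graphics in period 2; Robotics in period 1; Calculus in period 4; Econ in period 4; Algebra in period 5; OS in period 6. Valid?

No. The Econ session must be before the Topology session is not satisfied.

Econ is only available from period 2 onward — holds.
Algebra can only go in period 3 to period 5 — holds.
Only 2 rooms are available per period — holds.
Robotics is due by period 4 — holds.
The Econ session must be before the Topology session — violated.
Robotics and OS share students — holds.
Robotics and Algebra share students — holds.
Graphics has to be done by period 4 — holds.
Graphics and Calculus have overlapping enrolment — holds.
Statistics and Econ share students — holds.
Calculus must fall between period 3 and period 6 — holds.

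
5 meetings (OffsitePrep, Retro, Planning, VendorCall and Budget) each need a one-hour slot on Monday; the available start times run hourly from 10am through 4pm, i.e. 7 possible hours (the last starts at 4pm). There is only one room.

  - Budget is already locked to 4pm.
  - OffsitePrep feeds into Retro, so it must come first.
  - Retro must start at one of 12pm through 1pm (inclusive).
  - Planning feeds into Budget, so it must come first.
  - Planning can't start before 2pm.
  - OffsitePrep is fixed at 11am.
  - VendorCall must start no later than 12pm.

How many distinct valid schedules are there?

6

Splitting on Retro: it can be 12pm (2), 1pm (4). Listing each branch's schedules as (OffsitePrep, Planning, VendorCall, Budget):
Retro=12pm: (11am,2pm,10am,4pm) (11am,3pm,10am,4pm) — 2.
Retro=1pm: (11am,2pm,10am,4pm) (11am,2pm,12pm,4pm) (11am,3pm,10am,4pm) (11am,3pm,12pm,4pm) — 4.
Summing: 2 + 4 = 6.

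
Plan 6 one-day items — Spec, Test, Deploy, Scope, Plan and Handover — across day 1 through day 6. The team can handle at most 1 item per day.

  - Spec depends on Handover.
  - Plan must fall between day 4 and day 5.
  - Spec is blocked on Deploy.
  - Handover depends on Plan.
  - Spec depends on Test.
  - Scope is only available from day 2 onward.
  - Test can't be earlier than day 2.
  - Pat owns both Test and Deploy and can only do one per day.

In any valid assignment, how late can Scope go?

day 3

Scope is available from day 2.
Scope at day 3 is achievable: Handover=day 5; Spec=day 6; Test=day 2; Deploy=day 1; Scope=day 3; Plan=day 4.
Nothing later works — the conflict and capacity constraints rule out every day after day 3.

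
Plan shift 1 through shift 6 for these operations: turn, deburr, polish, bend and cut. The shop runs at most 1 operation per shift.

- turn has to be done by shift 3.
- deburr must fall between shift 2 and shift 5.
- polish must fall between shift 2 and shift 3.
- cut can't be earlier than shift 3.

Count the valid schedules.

Splitting on turn: it can be shift 1 (32), shift 2 (8), shift 3 (8). Listing each branch's schedules as (deburr, polish, bend, cut) by shift number:
turn=shift 1: (2,3,4,5) (2,3,4,6) (2,3,5,4) (2,3,5,6) (2,3,6,4) (2,3,6,5) (3,2,4,5) (3,2,4,6) (3,2,5,4) (3,2,5,6) (3,2,6,4) (3,2,6,5) (4,2,3,5) (4,2,3,6) (4,2,5,3) (4,2,5,6) (4,2,6,3) (4,2,6,5) (4,3,2,5) (4,3,2,6) (4,3,5,6) (4,3,6,5) (5,2,3,4) (5,2,3,6) (5,2,4,3) (5,2,4,6) (5,2,6,3) (5,2,6,4) (5,3,2,4) (5,3,2,6) (5,3,4,6) (5,3,6,4) — 32.
turn=shift 2: (4,3,1,5) (4,3,1,6) (4,3,5,6) (4,3,6,5) (5,3,1,4) (5,3,1,6) (5,3,4,6) (5,3,6,4) — 8.
turn=shift 3: (4,2,1,5) (4,2,1,6) (4,2,5,6) (4,2,6,5) (5,2,1,4) (5,2,1,6) (5,2,4,6) (5,2,6,4) — 8.
Summing: 32 + 8 + 8 = 48.

48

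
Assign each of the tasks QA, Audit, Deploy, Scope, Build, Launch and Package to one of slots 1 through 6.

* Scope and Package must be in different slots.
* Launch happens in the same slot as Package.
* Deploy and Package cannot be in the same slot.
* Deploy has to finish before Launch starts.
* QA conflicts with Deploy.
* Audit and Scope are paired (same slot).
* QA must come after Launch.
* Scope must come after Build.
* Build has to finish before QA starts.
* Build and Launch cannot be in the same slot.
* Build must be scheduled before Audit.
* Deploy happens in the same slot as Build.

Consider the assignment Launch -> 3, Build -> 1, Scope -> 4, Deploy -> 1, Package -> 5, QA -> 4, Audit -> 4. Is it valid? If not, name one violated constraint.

No — it violates: Launch happens in the same slot as Package

Scope and Package must be in different slots — holds.
Build must be scheduled before Audit — holds.
Audit and Scope are paired (same slot) — holds.
Deploy and Package cannot be in the same slot — holds.
Launch happens in the same slot as Package — violated.
Deploy has to finish before Launch starts — holds.
QA conflicts with Deploy — holds.
Deploy happens in the same slot as Build — holds.
QA must come after Launch — holds.
Build has to finish before QA starts — holds.
Build and Launch cannot be in the same slot — holds.
Scope must come after Build — holds.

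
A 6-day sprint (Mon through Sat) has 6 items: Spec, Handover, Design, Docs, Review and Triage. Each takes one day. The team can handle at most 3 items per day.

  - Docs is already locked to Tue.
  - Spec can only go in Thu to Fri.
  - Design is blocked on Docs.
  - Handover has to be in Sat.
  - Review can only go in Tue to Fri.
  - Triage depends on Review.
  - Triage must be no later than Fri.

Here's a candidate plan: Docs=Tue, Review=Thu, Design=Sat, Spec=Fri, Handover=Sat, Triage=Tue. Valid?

Design is blocked on Docs — holds.
Spec can only go in Thu to Fri — holds.
Triage must be no later than Fri — holds.
The team can handle at most 3 items per day — holds.
Handover has to be in Sat — holds.
Docs is already locked to Tue — holds.
Triage depends on Review — violated.
Review can only go in Tue to Fri — holds.

No. Triage depends on Review is not satisfied.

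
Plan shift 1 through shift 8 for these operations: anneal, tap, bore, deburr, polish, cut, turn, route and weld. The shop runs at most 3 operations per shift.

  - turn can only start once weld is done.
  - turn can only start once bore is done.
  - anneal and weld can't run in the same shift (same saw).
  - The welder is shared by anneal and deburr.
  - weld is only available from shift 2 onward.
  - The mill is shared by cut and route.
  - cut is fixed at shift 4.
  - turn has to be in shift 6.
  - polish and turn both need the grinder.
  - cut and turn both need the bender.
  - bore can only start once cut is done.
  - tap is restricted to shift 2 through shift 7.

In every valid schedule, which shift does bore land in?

shift 5

cut is fixed at shift 4 and must come before bore, so bore is at least shift 5.
turn is fixed at shift 6 and must come after bore, so bore is at most shift 5.
So bore must be shift 5.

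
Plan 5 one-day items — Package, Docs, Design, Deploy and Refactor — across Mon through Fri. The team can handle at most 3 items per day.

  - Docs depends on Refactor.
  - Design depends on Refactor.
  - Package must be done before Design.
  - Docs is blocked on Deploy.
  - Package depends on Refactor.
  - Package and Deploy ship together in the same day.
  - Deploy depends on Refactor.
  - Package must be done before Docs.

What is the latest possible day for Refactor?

Downstream work caps Refactor at Wed.
Refactor at Wed is achievable: Design -> Fri; Docs -> Fri; Package -> Thu; Refactor -> Wed; Deploy -> Thu.

Wed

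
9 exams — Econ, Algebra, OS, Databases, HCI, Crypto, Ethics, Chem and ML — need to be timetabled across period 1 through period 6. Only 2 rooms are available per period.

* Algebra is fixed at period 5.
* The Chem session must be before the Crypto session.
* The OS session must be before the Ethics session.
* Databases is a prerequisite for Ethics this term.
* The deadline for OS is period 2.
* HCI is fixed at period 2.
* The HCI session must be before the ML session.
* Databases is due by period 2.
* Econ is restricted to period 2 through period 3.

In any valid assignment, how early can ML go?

Precedence pushes ML to at least period 3.
ML at period 3 is achievable: Ethics -> period 3, HCI -> period 2, Chem -> period 4, Econ -> period 2, Crypto -> period 5, OS -> period 1, ML -> period 3, Databases -> period 1, Algebra -> period 5.

period 3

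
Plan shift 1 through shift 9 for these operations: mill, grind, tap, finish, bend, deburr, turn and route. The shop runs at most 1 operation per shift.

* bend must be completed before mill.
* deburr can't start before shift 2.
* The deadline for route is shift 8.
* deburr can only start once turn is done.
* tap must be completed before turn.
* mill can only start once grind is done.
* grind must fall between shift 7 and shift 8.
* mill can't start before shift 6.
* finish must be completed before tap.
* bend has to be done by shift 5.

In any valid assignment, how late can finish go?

shift 4

Downstream work caps finish at shift 6.
finish at shift 4 is achievable: grind=shift 7, tap=shift 5, bend=shift 1, deburr=shift 9, mill=shift 8, turn=shift 6, finish=shift 4, route=shift 2.
Nothing later works — the capacity limit rule out every shift after shift 4.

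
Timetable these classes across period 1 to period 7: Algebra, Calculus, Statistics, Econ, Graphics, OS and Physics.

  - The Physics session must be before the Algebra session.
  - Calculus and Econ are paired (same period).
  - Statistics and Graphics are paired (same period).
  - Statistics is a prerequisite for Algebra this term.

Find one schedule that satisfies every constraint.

Econ in period 1, Graphics in period 1, Physics in period 1, Calculus in period 1, Algebra in period 2, OS in period 1, Statistics in period 1

Checking: Statistics(period 1) before Algebra(period 2); Physics(period 1) before Algebra(period 2); Statistics = Graphics = period 1; Calculus = Econ = period 1.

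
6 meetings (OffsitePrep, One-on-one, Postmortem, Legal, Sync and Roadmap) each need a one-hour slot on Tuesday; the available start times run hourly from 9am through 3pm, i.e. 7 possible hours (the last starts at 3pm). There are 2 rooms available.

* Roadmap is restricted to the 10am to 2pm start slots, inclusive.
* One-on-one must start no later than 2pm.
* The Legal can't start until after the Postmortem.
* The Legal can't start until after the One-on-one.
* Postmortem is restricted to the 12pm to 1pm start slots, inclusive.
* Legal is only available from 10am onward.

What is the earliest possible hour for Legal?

1pm

Legal is available from 10am; precedence pushes Legal to at least 1pm.
Legal at 1pm is achievable: Sync in 10am; Roadmap in 10am; Postmortem in 12pm; One-on-one in 9am; OffsitePrep in 9am; Legal in 1pm.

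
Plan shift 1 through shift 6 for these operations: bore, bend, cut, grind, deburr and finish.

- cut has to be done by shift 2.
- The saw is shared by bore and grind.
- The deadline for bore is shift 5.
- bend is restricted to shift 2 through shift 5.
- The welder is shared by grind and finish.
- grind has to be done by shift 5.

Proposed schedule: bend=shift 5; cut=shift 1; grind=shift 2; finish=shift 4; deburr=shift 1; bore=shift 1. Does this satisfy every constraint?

grind has to be done by shift 5 — holds.
The saw is shared by bore and grind — holds.
The deadline for bore is shift 5 — holds.
bend is restricted to shift 2 through shift 5 — holds.
cut has to be done by shift 2 — holds.
The welder is shared by grind and finish — holds.

Yes, all constraints hold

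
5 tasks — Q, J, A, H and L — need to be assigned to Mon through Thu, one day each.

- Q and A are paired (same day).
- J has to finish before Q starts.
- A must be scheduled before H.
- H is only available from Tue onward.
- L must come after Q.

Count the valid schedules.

Splitting on Q: it can be Tue (4), Wed (2). Listing each branch's schedules as (J, A, H, L):
Q=Tue: (Mon,Tue,Wed,Wed) (Mon,Tue,Wed,Thu) (Mon,Tue,Thu,Wed) (Mon,Tue,Thu,Thu) — 4.
Q=Wed: (Mon,Wed,Thu,Thu) (Tue,Wed,Thu,Thu) — 2.
Summing: 4 + 2 = 6.

6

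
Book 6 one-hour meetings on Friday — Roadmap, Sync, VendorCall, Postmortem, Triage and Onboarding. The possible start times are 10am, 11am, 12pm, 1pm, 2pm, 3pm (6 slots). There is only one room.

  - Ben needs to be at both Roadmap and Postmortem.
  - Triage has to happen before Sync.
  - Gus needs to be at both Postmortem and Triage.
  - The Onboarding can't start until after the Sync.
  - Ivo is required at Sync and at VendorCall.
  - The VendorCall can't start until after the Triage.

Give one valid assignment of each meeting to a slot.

Sync in 11am; VendorCall in 12pm; Triage in 10am; Postmortem in 3pm; Onboarding in 1pm; Roadmap in 2pm

Checking: Triage(10am) before Sync(11am); Sync(11am) before Onboarding(1pm); Triage(10am) before VendorCall(12pm); Sync(11am) != VendorCall(12pm); Roadmap(2pm) != Postmortem(3pm); Postmortem(3pm) != Triage(10am); max 1 per slot (cap 1).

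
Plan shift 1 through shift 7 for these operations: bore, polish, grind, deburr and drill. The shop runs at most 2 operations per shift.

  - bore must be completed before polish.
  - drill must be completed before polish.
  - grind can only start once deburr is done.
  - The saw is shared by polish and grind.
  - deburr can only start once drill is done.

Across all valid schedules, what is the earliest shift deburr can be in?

shift 2

Precedence pushes deburr to at least shift 2; downstream work caps deburr at shift 6.
deburr at shift 2 is achievable: bore -> shift 1, polish -> shift 2, drill -> shift 1, grind -> shift 3, deburr -> shift 2.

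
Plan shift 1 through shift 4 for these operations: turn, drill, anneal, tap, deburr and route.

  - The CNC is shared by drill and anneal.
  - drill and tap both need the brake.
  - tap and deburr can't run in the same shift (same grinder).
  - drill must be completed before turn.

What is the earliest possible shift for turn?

Precedence pushes turn to at least shift 2.
turn at shift 2 is achievable: anneal -> shift 2; deburr -> shift 1; turn -> shift 2; drill -> shift 1; route -> shift 1; tap -> shift 2.

shift 2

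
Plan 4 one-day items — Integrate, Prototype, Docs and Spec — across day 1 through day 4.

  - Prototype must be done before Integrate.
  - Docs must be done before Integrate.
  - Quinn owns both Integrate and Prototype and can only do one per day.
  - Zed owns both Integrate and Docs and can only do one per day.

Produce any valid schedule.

Integrate in day 2, Prototype in day 1, Docs in day 1, Spec in day 1

Checking: Prototype(day 1) before Integrate(day 2); Docs(day 1) before Integrate(day 2); Integrate(day 2) != Prototype(day 1); Integrate(day 2) != Docs(day 1).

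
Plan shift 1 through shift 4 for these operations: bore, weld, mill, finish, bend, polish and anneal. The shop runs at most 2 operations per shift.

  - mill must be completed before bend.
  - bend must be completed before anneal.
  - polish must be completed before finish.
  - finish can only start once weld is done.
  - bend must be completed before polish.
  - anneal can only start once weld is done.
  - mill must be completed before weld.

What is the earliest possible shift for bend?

Precedence pushes bend to at least shift 2; downstream work caps bend at shift 2.
bend at shift 2 is achievable: anneal in shift 3; bore in shift 1; bend in shift 2; polish in shift 3; finish in shift 4; mill in shift 1; weld in shift 2.

shift 2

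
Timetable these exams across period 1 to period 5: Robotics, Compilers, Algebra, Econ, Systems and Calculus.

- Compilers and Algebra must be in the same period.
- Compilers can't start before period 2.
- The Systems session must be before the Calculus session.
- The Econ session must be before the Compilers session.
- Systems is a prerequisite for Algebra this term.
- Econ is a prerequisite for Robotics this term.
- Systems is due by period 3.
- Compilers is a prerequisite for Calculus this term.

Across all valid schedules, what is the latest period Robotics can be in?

period 5

Precedence pushes Robotics to at least period 2.
Robotics at period 5 is achievable: Robotics in period 5, Systems in period 1, Compilers in period 2, Econ in period 1, Algebra in period 2, Calculus in period 3.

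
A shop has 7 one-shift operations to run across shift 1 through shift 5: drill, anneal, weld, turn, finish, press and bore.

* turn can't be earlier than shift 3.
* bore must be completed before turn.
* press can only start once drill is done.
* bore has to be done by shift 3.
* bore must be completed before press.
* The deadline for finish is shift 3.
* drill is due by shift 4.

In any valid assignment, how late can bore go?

Bore's own window allows nothing later than shift 3.
bore at shift 3 is achievable: turn -> shift 4; weld -> shift 1; finish -> shift 1; bore -> shift 3; anneal -> shift 1; press -> shift 4; drill -> shift 1.

shift 3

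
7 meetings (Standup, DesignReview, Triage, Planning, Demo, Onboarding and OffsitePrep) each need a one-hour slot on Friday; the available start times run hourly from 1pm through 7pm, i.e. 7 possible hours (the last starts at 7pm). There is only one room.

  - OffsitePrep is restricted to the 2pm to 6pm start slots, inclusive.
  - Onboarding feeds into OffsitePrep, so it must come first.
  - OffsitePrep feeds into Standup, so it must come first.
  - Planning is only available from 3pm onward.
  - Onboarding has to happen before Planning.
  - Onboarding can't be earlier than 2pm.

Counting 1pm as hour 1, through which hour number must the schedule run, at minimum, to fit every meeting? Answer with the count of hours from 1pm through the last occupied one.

The precedence chain requires at least 3 distinct hours.
With at most 1 per hour and 7 meetings, at least 7 hours are needed.
Propagating the time windows through the other constraints, Standup can't land before 4pm — that is hour 4 counting from 1pm — so the schedule must run through at least 4 hours.
7 works (last occupied hour: 7pm): for example DesignReview in 1pm, OffsitePrep in 3pm, Demo in 7pm, Planning in 4pm, Standup in 5pm, Triage in 6pm, Onboarding in 2pm.

7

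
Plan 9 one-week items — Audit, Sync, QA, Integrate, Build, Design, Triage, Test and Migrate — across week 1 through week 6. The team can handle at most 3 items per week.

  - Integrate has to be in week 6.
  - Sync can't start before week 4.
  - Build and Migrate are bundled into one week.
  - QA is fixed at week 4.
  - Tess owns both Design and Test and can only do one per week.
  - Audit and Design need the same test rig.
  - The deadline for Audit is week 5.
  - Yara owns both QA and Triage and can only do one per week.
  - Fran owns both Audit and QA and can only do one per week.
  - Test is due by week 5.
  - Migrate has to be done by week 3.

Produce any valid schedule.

Audit in week 1, Build in week 1, Migrate in week 1, Test in week 2, Triage in week 2, Sync in week 4, Design in week 3, Integrate in week 6, QA in week 4

Checking: Audit(week 1) != Design(week 3); Design(week 3) != Test(week 2); QA(week 4) != Triage(week 2); Audit(week 1) != QA(week 4); Build = Migrate = week 1; Sync=week 4 in [week 4,week 6]; Test=week 2 in [week 1,week 5]; Migrate=week 1 in [week 1,week 3]; Integrate=week 6 in [week 6,week 6]; QA=week 4 in [week 4,week 4]; Audit=week 1 in [week 1,week 5]; max 3 per week (cap 3).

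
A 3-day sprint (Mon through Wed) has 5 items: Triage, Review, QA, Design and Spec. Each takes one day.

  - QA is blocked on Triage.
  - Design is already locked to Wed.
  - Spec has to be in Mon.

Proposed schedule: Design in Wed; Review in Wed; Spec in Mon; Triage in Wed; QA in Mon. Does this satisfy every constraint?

QA is blocked on Triage — violated.
Spec has to be in Mon — holds.
Design is already locked to Wed — holds.

No. QA is blocked on Triage is not satisfied.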